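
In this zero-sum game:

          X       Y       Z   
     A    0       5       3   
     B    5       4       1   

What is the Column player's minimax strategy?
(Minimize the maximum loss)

Column should play Z, value = 3

Work:
Column player minimizes Row's maximum payoff:
Column X: max payoff to Row = 5
Column Y: max payoff to Row = 5
Column Z: max payoff to Row = 3
Minimum is 3, achieved by column Z.
Minimax strategy: Z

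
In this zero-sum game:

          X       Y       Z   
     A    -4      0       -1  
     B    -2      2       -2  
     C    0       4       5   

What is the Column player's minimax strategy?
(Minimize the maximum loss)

Column should play X, value = 0

Work:
Column player minimizes Row's maximum payoff:
Column X: max payoff to Row = 0
Column Y: max payoff to Row = 4
Column Z: max payoff to Row = 5
Minimum is 0, achieved by column X.
Minimax strategy: X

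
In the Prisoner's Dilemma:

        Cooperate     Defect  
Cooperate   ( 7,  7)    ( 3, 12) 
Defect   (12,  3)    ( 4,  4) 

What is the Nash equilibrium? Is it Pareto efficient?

(Defect, Defect) is NE; not Pareto efficient

Work:
Defect dominates Cooperate for both players:
If P2 cooperates: Defect (12) > Cooperate (7)
If P2 defects: Defect (4) > Cooperate (3)
NE: (Defect, Defect) with payoff (4, 4)
But (Cooperate, Cooperate) = (7, 7) Pareto dominates (4, 4)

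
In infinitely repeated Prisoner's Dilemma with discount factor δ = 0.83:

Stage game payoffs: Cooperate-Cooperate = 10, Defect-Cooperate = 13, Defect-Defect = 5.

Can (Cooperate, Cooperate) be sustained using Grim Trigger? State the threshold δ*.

δ* = 0.375; since δ = 0.83 ≥ 0.375, cooperation can be sustained

Work:
For Grim Trigger:
Cooperate forever: 10/(1-δ)
Defect then punished: 13 + 5·δ/(1-δ)
Need: 10/(1-δ) ≥ 13 + 5·δ/(1-δ)
Solving: δ ≥ (T-R)/(T-P) = (13-10)/(13-5) = 0.375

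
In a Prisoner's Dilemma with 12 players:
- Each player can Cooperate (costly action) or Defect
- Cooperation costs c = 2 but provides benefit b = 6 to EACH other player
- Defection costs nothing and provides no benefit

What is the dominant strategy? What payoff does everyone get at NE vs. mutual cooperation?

Dominant: Defect; NE payoff = 0; Coop payoff = 64

Work:
Defect dominates (saves cost c = 2, benefit to others is external)
NE: All defect → everyone gets 0
If all cooperate: each receives (11)×6 - 2 = 64
Social dilemma: 64 > 0 but NE gives 0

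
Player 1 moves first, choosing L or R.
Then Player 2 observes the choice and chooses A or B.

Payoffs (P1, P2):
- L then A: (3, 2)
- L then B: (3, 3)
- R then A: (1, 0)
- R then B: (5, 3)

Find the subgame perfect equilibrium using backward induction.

P1 plays R, P2 plays B after L and B after R; Payoff (5, 3)

Work:
Backward induction:
After L: P2 chooses B → P1 gets 3
After R: P2 chooses B → P1 gets 5
P1 chooses R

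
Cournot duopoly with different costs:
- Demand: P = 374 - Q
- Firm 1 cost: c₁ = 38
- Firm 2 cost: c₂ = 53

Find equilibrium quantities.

q₁* = 117.0, q₂* = 102.0

Work:
Reaction: q₁ = (374 - 38 - q₂)/2
Reaction: q₂ = (374 - 53 - q₁)/2
Solve simultaneously:
q₁* = (374 - 2×38 + 53)/3 = 117.0
q₂* = (374 - 2×53 + 38)/3 = 102.0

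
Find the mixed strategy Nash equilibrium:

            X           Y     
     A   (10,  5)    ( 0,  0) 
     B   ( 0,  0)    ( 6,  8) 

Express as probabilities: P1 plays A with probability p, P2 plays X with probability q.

p = 0.6154, q = 0.375

Work:
Find probabilities that make opponent indifferent:
P2 chooses q to make P1 indifferent between A and B
P1 chooses p to make P2 indifferent between X and Y
Mixed NE: P1 plays (A: 0.6154, B: 0.3846), P2 plays (X: 0.375, Y: 0.625)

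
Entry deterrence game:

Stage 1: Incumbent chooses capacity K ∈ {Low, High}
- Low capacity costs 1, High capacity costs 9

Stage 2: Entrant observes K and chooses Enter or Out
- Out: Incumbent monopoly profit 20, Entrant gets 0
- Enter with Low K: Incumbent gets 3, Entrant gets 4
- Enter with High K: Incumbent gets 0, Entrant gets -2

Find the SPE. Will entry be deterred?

SPE: (High, Enter|Low, Out|High); Entry deterred. Incumbent net profit = 11

Work:
After Low K: Entrant enters (4 > 0)
After High K: Entrant stays out (-2 < 0)
Incumbent: Low → 3−1=2, High → 20−9=11
Incumbent chooses High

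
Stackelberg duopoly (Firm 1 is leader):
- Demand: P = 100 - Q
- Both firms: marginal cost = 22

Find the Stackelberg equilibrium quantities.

q₁* (leader) = 39.0, q₂* (follower) = 19.5

Work:
Follower's reaction: q₂ = (a - c - q₁)/2
Leader substitutes: π₁ = q₁·(a - q₁ - (a-c-q₁)/2 - c)
FOC: q₁* = (100 - 22)/2 = 39.00
Then: q₂* = (100 - 22 - 39.0)/2 = 19.50
Leader has first-mover advantage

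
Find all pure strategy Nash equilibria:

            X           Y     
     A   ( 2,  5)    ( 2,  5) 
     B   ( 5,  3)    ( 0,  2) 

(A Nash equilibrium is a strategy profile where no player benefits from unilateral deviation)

Nash equilibrium: (A, Y), (B, X)

Work:
Best responses:
  P1 vs X: payoffs [2, 5] → best response B (payoff 5)
  P1 vs Y: payoffs [2, 0] → best response A (payoff 2)
  P2 vs A: payoffs [5, 5] → best response X/Y (payoff 5)
  P2 vs B: payoffs [3, 2] → best response X (payoff 3)
Mutual best responses: (A,Y), (B,X) → Nash equilibria.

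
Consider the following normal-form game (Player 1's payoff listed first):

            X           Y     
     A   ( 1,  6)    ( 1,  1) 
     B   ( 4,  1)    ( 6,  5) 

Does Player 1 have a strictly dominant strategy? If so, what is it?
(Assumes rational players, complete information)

Yes, Player 1's strictly dominant strategy is B

Work:
A strategy strictly dominates another if it gives a strictly higher payoff against every opponent action. Compare each pair of P1's strategies column-by-column:
  A vs B: [1 vs 4, 1 vs 6] → A does not strictly dominate B (column X: 1 ≤ 4)
  B vs A: [4 vs 1, 6 vs 1] → B strictly dominates A
B strictly dominates every other strategy → strictly dominant.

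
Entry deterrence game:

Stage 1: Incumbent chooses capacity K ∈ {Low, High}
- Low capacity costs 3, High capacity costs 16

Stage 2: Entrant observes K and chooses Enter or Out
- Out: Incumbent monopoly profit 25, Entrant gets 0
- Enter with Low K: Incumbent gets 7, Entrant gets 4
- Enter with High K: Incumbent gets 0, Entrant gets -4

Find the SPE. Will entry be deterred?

SPE: (High, Enter|Low, Out|High); Entry deterred. Incumbent net profit = 9

Work:
After Low K: Entrant enters (4 > 0)
After High K: Entrant stays out (-4 < 0)
Incumbent: Low → 7−3=4, High → 25−16=9
Incumbent chooses High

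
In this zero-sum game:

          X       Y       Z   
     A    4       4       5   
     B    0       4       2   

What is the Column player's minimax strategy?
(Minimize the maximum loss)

Column should play X or Y (all achieve the minimum), value = 4

Work:
Column player minimizes Row's maximum payoff:
Column X: max payoff to Row = 4
Column Y: max payoff to Row = 4
Column Z: max payoff to Row = 5
Minimum is 4, achieved by columns X, Y (tied).
Each of X or Y is a minimax strategy.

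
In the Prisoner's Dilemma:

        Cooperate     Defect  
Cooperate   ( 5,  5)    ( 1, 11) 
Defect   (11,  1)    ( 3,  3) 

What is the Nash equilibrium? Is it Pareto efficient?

(Defect, Defect) is NE; not Pareto efficient

Work:
Defect dominates Cooperate for both players:
If P2 cooperates: Defect (11) > Cooperate (5)
If P2 defects: Defect (3) > Cooperate (1)
NE: (Defect, Defect) with payoff (3, 3)
But (Cooperate, Cooperate) = (5, 5) Pareto dominates (3, 3)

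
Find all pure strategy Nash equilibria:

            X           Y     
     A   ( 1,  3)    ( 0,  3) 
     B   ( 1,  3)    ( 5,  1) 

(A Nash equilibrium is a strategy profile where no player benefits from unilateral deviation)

Nash equilibrium: (A, X), (B, X)

Work:
Best responses:
  P1 vs X: payoffs [1, 1] → best response A/B (payoff 1)
  P1 vs Y: payoffs [0, 5] → best response B (payoff 5)
  P2 vs A: payoffs [3, 3] → best response X/Y (payoff 3)
  P2 vs B: payoffs [3, 1] → best response X (payoff 3)
Mutual best responses: (A,X), (B,X) → Nash equilibria.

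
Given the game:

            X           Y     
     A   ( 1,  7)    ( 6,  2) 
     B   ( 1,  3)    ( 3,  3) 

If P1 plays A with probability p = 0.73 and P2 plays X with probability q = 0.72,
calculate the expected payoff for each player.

E[P1] = 2.1732, E[P2] = 4.898

Work:
E[P1] = p·q·π₁(A,X) + p·(1-q)·π₁(A,Y) + (1-p)·q·π₁(B,X) + (1-p)·(1-q)·π₁(B,Y)
= 0.73·0.72·1 + 0.73·0.28·6 + 0.27·0.72·1 + 0.27·0.28·3
= 2.1732

E[P2] = 4.898 (similar calculation)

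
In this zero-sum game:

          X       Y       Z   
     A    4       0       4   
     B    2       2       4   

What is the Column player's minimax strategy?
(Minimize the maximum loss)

Column should play Y, value = 2

Work:
Column player minimizes Row's maximum payoff:
Column X: max payoff to Row = 4
Column Y: max payoff to Row = 2
Column Z: max payoff to Row = 4
Minimum is 2, achieved by column Y.
Minimax strategy: Y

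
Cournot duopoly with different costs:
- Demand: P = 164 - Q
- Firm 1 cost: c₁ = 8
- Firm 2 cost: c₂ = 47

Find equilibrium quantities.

q₁* = 65.0, q₂* = 26.0

Work:
Reaction: q₁ = (164 - 8 - q₂)/2
Reaction: q₂ = (164 - 47 - q₁)/2
Solve simultaneously:
q₁* = (164 - 2×8 + 47)/3 = 65.0
q₂* = (164 - 2×47 + 8)/3 = 26.0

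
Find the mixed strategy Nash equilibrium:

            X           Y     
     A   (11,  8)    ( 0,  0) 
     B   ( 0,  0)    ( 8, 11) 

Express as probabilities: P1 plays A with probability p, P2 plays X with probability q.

p = 0.5789, q = 0.4211

Work:
Find probabilities that make opponent indifferent:
P2 chooses q to make P1 indifferent between A and B
P1 chooses p to make P2 indifferent between X and Y
Mixed NE: P1 plays (A: 0.5789, B: 0.4211), P2 plays (X: 0.4211, Y: 0.5789)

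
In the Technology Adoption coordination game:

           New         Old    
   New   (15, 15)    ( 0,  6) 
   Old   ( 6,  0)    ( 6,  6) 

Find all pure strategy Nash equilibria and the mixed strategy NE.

Pure NE: (New, New) and (Old, Old); Mixed NE: p = 0.4, q = 0.4

Work:
Check pure NE:
(New, New): (15, 15) - no unilateral deviation beneficial
(Old, Old): (6, 6) - no unilateral deviation beneficial
Mixed NE: P1 plays New with p = 0.4, P2 plays New with q = 0.4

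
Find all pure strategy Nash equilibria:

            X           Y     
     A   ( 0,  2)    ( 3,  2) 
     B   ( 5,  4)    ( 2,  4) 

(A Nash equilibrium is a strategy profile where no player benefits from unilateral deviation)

Nash equilibrium: (A, Y), (B, X)

Work:
Best responses:
  P1 vs X: payoffs [0, 5] → best response B (payoff 5)
  P1 vs Y: payoffs [3, 2] → best response A (payoff 3)
  P2 vs A: payoffs [2, 2] → best response X/Y (payoff 2)
  P2 vs B: payoffs [4, 4] → best response X/Y (payoff 4)
Mutual best responses: (A,Y), (B,X) → Nash equilibria.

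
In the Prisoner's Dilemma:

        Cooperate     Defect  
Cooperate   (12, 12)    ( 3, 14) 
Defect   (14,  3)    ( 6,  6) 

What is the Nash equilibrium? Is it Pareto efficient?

(Defect, Defect) is NE; not Pareto efficient

Work:
Defect dominates Cooperate for both players:
If P2 cooperates: Defect (14) > Cooperate (12)
If P2 defects: Defect (6) > Cooperate (3)
NE: (Defect, Defect) with payoff (6, 6)
But (Cooperate, Cooperate) = (12, 12) Pareto dominates (6, 6)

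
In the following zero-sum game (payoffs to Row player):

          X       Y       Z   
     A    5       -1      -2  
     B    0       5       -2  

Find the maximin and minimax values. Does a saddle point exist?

Maximin = -2, Minimax = -2, Saddle: True

Work:
Row minimums: [-2, -2] → maximin = -2
Column maximums: [5, 5, -2] → minimax = -2
Saddle point exists! Game value = -2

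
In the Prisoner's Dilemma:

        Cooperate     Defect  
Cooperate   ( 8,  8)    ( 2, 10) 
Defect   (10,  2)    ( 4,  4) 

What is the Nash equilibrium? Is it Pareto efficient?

(Defect, Defect) is NE; not Pareto efficient

Work:
Defect dominates Cooperate for both players:
If P2 cooperates: Defect (10) > Cooperate (8)
If P2 defects: Defect (4) > Cooperate (2)
NE: (Defect, Defect) with payoff (4, 4)
But (Cooperate, Cooperate) = (8, 8) Pareto dominates (4, 4)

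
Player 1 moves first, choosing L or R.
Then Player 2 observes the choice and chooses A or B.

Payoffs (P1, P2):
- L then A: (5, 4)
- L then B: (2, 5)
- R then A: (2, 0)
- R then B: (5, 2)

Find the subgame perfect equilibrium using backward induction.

P1 plays R, P2 plays B after L and B after R; Payoff (5, 2)

Work:
Backward induction:
After L: P2 chooses B → P1 gets 2
After R: P2 chooses B → P1 gets 5
P1 chooses R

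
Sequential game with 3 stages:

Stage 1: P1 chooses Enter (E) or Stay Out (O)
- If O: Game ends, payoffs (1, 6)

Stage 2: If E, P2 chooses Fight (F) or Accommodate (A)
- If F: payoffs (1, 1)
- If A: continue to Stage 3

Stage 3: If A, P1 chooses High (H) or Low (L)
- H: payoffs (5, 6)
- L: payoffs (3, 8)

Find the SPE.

SPE: (E, A, H); Outcome (5, 6)

Work:
Stage 3: P1 chooses H (5 vs 3)
Stage 2: P2: F->1, A->6 (anticipating H). Choose A
Stage 1: P1: O->1, E->5 (anticipating A, H). Choose E
SPE path: E -> A -> H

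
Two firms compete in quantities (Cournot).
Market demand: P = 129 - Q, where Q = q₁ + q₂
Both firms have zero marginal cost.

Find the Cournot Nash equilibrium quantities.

q₁* = q₂* = 43.0; P* = 43.0

Work:
Profit: π_i = P·q_i = (a - q_i - q_j)·q_i
FOC: ∂π_i/∂q_i = a - 2q_i - q_j = 0
Reaction function: q_i = (129 - q_j)/2
Symmetry: q* = 129/3 = 43.0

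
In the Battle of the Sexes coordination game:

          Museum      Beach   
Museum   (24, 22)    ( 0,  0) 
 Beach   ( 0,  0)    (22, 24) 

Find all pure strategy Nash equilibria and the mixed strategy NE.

Pure NE: (Museum, Museum) and (Beach, Beach); Mixed NE: p = 0.5217, q = 0.4783

Work:
Check pure NE:
(Museum, Museum): (24, 22) - no unilateral deviation beneficial
(Beach, Beach): (22, 24) - no unilateral deviation beneficial
Mixed NE: P1 plays Museum with p = 0.5217, P2 plays Museum with q = 0.4783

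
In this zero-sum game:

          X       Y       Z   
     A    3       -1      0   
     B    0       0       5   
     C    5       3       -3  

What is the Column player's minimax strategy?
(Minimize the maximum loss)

Column should play Y, value = 3

Work:
Column player minimizes Row's maximum payoff:
Column X: max payoff to Row = 5
Column Y: max payoff to Row = 3
Column Z: max payoff to Row = 5
Minimum is 3, achieved by column Y.
Minimax strategy: Y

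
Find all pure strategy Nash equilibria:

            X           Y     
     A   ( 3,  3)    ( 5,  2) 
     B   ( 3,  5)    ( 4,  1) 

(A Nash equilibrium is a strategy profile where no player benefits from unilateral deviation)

Nash equilibrium: (A, X), (B, X)

Work:
Best responses:
  P1 vs X: payoffs [3, 3] → best response A/B (payoff 3)
  P1 vs Y: payoffs [5, 4] → best response A (payoff 5)
  P2 vs A: payoffs [3, 2] → best response X (payoff 3)
  P2 vs B: payoffs [5, 1] → best response X (payoff 5)
Mutual best responses: (A,X), (B,X) → Nash equilibria.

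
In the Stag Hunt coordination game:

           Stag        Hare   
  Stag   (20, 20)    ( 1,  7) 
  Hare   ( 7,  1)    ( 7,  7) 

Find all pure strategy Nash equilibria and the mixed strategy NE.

Pure NE: (Stag, Stag) and (Hare, Hare); Mixed NE: p = 0.3158, q = 0.3158

Work:
Check pure NE:
(Stag, Stag): (20, 20) - no unilateral deviation beneficial
(Hare, Hare): (7, 7) - no unilateral deviation beneficial
Mixed NE: P1 plays Stag with p = 0.3158, P2 plays Stag with q = 0.3158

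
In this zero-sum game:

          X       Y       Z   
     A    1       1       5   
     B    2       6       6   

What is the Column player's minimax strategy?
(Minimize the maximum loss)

Column should play X, value = 2

Work:
Column player minimizes Row's maximum payoff:
Column X: max payoff to Row = 2
Column Y: max payoff to Row = 6
Column Z: max payoff to Row = 6
Minimum is 2, achieved by column X.
Minimax strategy: X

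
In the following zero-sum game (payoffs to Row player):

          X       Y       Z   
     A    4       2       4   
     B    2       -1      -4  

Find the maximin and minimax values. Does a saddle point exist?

Maximin = 2, Minimax = 2, Saddle: True

Work:
Row minimums: [2, -4] → maximin = 2
Column maximums: [4, 2, 4] → minimax = 2
Saddle point exists! Game value = 2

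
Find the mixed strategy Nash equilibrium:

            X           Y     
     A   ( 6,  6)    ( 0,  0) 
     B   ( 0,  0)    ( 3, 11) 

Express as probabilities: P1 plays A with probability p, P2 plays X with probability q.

p = 0.6471, q = 0.3333

Work:
Find probabilities that make opponent indifferent:
P2 chooses q to make P1 indifferent between A and B
P1 chooses p to make P2 indifferent between X and Y
Mixed NE: P1 plays (A: 0.6471, B: 0.3529), P2 plays (X: 0.3333, Y: 0.6667)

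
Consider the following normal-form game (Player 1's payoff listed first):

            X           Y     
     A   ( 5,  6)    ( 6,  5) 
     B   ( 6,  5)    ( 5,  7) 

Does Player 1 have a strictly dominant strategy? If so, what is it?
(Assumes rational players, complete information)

No strictly dominant strategy exists for Player 1

Work:
A strategy strictly dominates another if it gives a strictly higher payoff against every opponent action. Compare each pair of P1's strategies column-by-column:
  A vs B: [5 vs 6, 6 vs 5] → A does not strictly dominate B (column X: 5 ≤ 6)
  B vs A: [6 vs 5, 5 vs 6] → B does not strictly dominate A (column Y: 5 ≤ 6)
No single strategy strictly dominates all others → no strictly dominant strategy.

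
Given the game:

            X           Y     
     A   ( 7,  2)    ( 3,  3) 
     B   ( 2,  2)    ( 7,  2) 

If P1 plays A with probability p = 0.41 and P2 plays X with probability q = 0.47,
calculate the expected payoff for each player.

E[P1] = 4.7443, E[P2] = 2.2173

Work:
E[P1] = p·q·π₁(A,X) + p·(1-q)·π₁(A,Y) + (1-p)·q·π₁(B,X) + (1-p)·(1-q)·π₁(B,Y)
= 0.41·0.47·7 + 0.41·0.53·3 + 0.59·0.47·2 + 0.59·0.53·7
= 4.7443

E[P2] = 2.2173 (similar calculation)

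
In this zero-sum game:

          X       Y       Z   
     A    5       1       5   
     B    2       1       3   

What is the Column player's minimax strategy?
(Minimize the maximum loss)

Column should play Y, value = 1

Work:
Column player minimizes Row's maximum payoff:
Column X: max payoff to Row = 5
Column Y: max payoff to Row = 1
Column Z: max payoff to Row = 5
Minimum is 1, achieved by column Y.
Minimax strategy: Y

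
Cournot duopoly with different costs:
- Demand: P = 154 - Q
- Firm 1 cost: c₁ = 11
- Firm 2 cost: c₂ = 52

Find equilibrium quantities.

q₁* = 61.33, q₂* = 20.33

Work:
Reaction: q₁ = (154 - 11 - q₂)/2
Reaction: q₂ = (154 - 52 - q₁)/2
Solve simultaneously:
q₁* = (154 - 2×11 + 52)/3 = 61.33
q₂* = (154 - 2×52 + 11)/3 = 20.33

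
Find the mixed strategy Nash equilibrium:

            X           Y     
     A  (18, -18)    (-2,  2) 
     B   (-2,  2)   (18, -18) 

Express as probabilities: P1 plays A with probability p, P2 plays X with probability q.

p = 0.5, q = 0.5

Work:
Find probabilities that make opponent indifferent:
P2 chooses q to make P1 indifferent between A and B
P1 chooses p to make P2 indifferent between X and Y
Mixed NE: P1 plays (A: 0.5, B: 0.5), P2 plays (X: 0.5, Y: 0.5)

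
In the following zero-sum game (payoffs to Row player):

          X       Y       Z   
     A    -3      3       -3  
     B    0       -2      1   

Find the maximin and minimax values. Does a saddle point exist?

Maximin = -2, Minimax = 0, Saddle: False

Work:
Row minimums: [-3, -2] → maximin = -2
Column maximums: [0, 3, 1] → minimax = 0
No saddle point (maximin ≠ minimax). Mixed strategy needed.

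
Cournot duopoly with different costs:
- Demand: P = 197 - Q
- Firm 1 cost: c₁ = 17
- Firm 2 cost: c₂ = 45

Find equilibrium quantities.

q₁* = 69.33, q₂* = 41.33

Work:
Reaction: q₁ = (197 - 17 - q₂)/2
Reaction: q₂ = (197 - 45 - q₁)/2
Solve simultaneously:
q₁* = (197 - 2×17 + 45)/3 = 69.33
q₂* = (197 - 2×45 + 17)/3 = 41.33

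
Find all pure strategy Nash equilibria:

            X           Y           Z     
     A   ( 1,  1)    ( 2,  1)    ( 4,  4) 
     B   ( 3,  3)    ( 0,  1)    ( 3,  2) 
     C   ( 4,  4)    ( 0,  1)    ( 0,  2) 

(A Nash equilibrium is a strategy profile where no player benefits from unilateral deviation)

Nash equilibrium: (A, Z), (C, X)

Work:
Best responses:
  P1 vs X: payoffs [1, 3, 4] → best response C (payoff 4)
  P1 vs Y: payoffs [2, 0, 0] → best response A (payoff 2)
  P1 vs Z: payoffs [4, 3, 0] → best response A (payoff 4)
  P2 vs A: payoffs [1, 1, 4] → best response Z (payoff 4)
  P2 vs B: payoffs [3, 1, 2] → best response X (payoff 3)
  P2 vs C: payoffs [4, 1, 2] → best response X (payoff 4)
Mutual best responses: (A,Z), (C,X) → Nash equilibria.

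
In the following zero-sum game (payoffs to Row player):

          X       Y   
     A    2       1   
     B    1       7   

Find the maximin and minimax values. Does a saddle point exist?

Maximin = 1, Minimax = 2, Saddle: False

Work:
Row minimums: [1, 1] → maximin = 1
Column maximums: [2, 7] → minimax = 2
No saddle point (maximin ≠ minimax). Mixed strategy needed.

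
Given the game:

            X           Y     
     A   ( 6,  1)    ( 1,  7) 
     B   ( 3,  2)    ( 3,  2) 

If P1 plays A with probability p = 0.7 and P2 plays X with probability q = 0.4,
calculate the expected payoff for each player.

E[P1] = 3.0, E[P2] = 3.82

Work:
E[P1] = p·q·π₁(A,X) + p·(1-q)·π₁(A,Y) + (1-p)·q·π₁(B,X) + (1-p)·(1-q)·π₁(B,Y)
= 0.7·0.4·6 + 0.7·0.6·1 + 0.3·0.4·3 + 0.3·0.6·3
= 3.0

E[P2] = 3.82 (similar calculation)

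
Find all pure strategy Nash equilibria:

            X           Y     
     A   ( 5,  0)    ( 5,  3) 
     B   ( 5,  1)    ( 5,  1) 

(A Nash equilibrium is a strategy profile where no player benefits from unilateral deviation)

Nash equilibrium: (A, Y), (B, X), (B, Y)

Work:
Best responses:
  P1 vs X: payoffs [5, 5] → best response A/B (payoff 5)
  P1 vs Y: payoffs [5, 5] → best response A/B (payoff 5)
  P2 vs A: payoffs [0, 3] → best response Y (payoff 3)
  P2 vs B: payoffs [1, 1] → best response X/Y (payoff 1)
Mutual best responses: (A,Y), (B,X), (B,Y) → Nash equilibria.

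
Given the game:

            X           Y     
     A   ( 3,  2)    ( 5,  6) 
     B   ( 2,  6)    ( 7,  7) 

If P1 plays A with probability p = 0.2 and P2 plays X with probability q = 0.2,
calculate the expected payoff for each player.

E[P1] = 5.72, E[P2] = 6.48

Work:
E[P1] = p·q·π₁(A,X) + p·(1-q)·π₁(A,Y) + (1-p)·q·π₁(B,X) + (1-p)·(1-q)·π₁(B,Y)
= 0.2·0.2·3 + 0.2·0.8·5 + 0.8·0.2·2 + 0.8·0.8·7
= 5.72

E[P2] = 6.48 (similar calculation)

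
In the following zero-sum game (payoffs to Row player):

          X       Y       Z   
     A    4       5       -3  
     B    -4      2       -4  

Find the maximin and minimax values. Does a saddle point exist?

Maximin = -3, Minimax = -3, Saddle: True

Work:
Row minimums: [-3, -4] → maximin = -3
Column maximums: [4, 5, -3] → minimax = -3
Saddle point exists! Game value = -3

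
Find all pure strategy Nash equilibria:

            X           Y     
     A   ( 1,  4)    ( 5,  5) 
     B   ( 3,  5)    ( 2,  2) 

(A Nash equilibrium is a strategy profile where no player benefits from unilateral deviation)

Nash equilibrium: (A, Y), (B, X)

Work:
Best responses:
  P1 vs X: payoffs [1, 3] → best response B (payoff 3)
  P1 vs Y: payoffs [5, 2] → best response A (payoff 5)
  P2 vs A: payoffs [4, 5] → best response Y (payoff 5)
  P2 vs B: payoffs [5, 2] → best response X (payoff 5)
Mutual best responses: (A,Y), (B,X) → Nash equilibria.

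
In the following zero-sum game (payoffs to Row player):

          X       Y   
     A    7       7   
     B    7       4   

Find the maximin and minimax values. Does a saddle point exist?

Maximin = 7, Minimax = 7, Saddle: True

Work:
Row minimums: [7, 4] → maximin = 7
Column maximums: [7, 7] → minimax = 7
Saddle point exists! Game value = 7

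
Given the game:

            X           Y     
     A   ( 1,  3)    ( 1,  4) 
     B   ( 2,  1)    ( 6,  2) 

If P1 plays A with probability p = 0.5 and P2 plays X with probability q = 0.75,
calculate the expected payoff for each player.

E[P1] = 2.0, E[P2] = 2.25

Work:
E[P1] = p·q·π₁(A,X) + p·(1-q)·π₁(A,Y) + (1-p)·q·π₁(B,X) + (1-p)·(1-q)·π₁(B,Y)
= 0.5·0.75·1 + 0.5·0.25·1 + 0.5·0.75·2 + 0.5·0.25·6
= 2.0

E[P2] = 2.25 (similar calculation)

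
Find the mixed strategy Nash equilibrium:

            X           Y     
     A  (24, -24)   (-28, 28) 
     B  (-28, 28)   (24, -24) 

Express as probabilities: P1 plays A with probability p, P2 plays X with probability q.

p = 0.5, q = 0.5

Work:
Find probabilities that make opponent indifferent:
P2 chooses q to make P1 indifferent between A and B
P1 chooses p to make P2 indifferent between X and Y
Mixed NE: P1 plays (A: 0.5, B: 0.5), P2 plays (X: 0.5, Y: 0.5)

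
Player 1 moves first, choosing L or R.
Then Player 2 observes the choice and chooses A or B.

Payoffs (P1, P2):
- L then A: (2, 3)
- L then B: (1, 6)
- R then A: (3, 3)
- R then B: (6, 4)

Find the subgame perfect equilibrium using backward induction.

P1 plays R, P2 plays B after L and B after R; Payoff (6, 4)

Work:
Backward induction:
After L: P2 chooses B → P1 gets 1
After R: P2 chooses B → P1 gets 6
P1 chooses R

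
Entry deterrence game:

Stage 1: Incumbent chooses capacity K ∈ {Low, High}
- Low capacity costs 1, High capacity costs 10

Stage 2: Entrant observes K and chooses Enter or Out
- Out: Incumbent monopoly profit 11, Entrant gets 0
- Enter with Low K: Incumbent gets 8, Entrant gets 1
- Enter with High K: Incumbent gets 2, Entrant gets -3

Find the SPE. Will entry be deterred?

SPE: (Low, Enter|Low, Out|High); Entry not deterred. Incumbent net profit = 7, Entrant gets 1

Work:
After Low K: Entrant enters (1 > 0)
After High K: Entrant stays out (-3 < 0)
Incumbent: Low → 8−1=7, High → 11−10=1
Incumbent chooses Low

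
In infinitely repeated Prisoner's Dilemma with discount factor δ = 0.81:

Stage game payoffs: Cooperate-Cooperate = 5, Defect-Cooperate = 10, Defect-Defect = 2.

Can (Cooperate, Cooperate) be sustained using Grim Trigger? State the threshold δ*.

δ* = 0.625; since δ = 0.81 ≥ 0.625, cooperation can be sustained

Work:
For Grim Trigger:
Cooperate forever: 5/(1-δ)
Defect then punished: 10 + 2·δ/(1-δ)
Need: 5/(1-δ) ≥ 10 + 2·δ/(1-δ)
Solving: δ ≥ (T-R)/(T-P) = (10-5)/(10-2) = 0.625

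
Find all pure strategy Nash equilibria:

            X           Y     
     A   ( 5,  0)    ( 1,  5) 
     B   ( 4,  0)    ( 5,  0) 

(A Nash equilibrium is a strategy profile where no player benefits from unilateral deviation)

Nash equilibrium: (B, Y)

Work:
Best responses:
  P1 vs X: payoffs [5, 4] → best response A (payoff 5)
  P1 vs Y: payoffs [1, 5] → best response B (payoff 5)
  P2 vs A: payoffs [0, 5] → best response Y (payoff 5)
  P2 vs B: payoffs [0, 0] → best response X/Y (payoff 0)
Mutual best responses: (B,Y) → Nash equilibria.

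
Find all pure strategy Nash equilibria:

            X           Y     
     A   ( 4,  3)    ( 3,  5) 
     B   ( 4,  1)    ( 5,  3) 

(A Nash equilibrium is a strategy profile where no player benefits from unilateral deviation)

Nash equilibrium: (B, Y)

Work:
Best responses:
  P1 vs X: payoffs [4, 4] → best response A/B (payoff 4)
  P1 vs Y: payoffs [3, 5] → best response B (payoff 5)
  P2 vs A: payoffs [3, 5] → best response Y (payoff 5)
  P2 vs B: payoffs [1, 3] → best response Y (payoff 3)
Mutual best responses: (B,Y) → Nash equilibria.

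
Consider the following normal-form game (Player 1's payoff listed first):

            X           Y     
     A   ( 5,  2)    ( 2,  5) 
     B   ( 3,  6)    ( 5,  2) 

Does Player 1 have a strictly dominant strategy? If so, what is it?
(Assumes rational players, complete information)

No strictly dominant strategy exists for Player 1

Work:
A strategy strictly dominates another if it gives a strictly higher payoff against every opponent action. Compare each pair of P1's strategies column-by-column:
  A vs B: [5 vs 3, 2 vs 5] → A does not strictly dominate B (column Y: 2 ≤ 5)
  B vs A: [3 vs 5, 5 vs 2] → B does not strictly dominate A (column X: 3 ≤ 5)
No single strategy strictly dominates all others → no strictly dominant strategy.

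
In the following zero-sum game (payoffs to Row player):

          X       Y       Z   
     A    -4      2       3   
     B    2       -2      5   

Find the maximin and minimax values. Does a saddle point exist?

Maximin = -2, Minimax = 2, Saddle: False

Work:
Row minimums: [-4, -2] → maximin = -2
Column maximums: [2, 2, 5] → minimax = 2
No saddle point (maximin ≠ minimax). Mixed strategy needed.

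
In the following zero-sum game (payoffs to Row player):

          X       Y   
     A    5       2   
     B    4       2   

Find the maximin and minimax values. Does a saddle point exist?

Maximin = 2, Minimax = 2, Saddle: True

Work:
Row minimums: [2, 2] → maximin = 2
Column maximums: [5, 2] → minimax = 2
Saddle point exists! Game value = 2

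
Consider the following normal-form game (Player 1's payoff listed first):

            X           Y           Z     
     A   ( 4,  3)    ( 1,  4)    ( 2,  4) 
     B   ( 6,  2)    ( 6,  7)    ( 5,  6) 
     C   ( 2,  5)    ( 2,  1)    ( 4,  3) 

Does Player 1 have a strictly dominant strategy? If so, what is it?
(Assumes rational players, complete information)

Yes, Player 1's strictly dominant strategy is B

Work:
A strategy strictly dominates another if it gives a strictly higher payoff against every opponent action. Compare each pair of P1's strategies column-by-column:
  A vs B: [4 vs 6, 1 vs 6, 2 vs 5] → A does not strictly dominate B (column X: 4 ≤ 6)
  A vs C: [4 vs 2, 1 vs 2, 2 vs 4] → A does not strictly dominate C (column Y: 1 ≤ 2)
  B vs A: [6 vs 4, 6 vs 1, 5 vs 2] → B strictly dominates A
  B vs C: [6 vs 2, 6 vs 2, 5 vs 4] → B strictly dominates C
  C vs A: [2 vs 4, 2 vs 1, 4 vs 2] → C does not strictly dominate A (column X: 2 ≤ 4)
  C vs B: [2 vs 6, 2 vs 6, 4 vs 5] → C does not strictly dominate B (column X: 2 ≤ 6)
B strictly dominates every other strategy → strictly dominant.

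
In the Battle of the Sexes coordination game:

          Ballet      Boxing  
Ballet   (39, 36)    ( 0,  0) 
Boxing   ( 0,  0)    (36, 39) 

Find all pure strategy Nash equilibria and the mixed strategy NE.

Pure NE: (Ballet, Ballet) and (Boxing, Boxing); Mixed NE: p = 0.52, q = 0.48

Work:
Check pure NE:
(Ballet, Ballet): (39, 36) - no unilateral deviation beneficial
(Boxing, Boxing): (36, 39) - no unilateral deviation beneficial
Mixed NE: P1 plays Ballet with p = 0.52, P2 plays Ballet with q = 0.48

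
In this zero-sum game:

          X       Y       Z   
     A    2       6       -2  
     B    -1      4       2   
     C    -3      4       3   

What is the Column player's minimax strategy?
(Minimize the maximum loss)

Column should play X, value = 2

Work:
Column player minimizes Row's maximum payoff:
Column X: max payoff to Row = 2
Column Y: max payoff to Row = 6
Column Z: max payoff to Row = 3
Minimum is 2, achieved by column X.
Minimax strategy: X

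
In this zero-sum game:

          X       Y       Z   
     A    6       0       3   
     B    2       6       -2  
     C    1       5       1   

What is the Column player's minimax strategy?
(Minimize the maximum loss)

Column should play Z, value = 3

Work:
Column player minimizes Row's maximum payoff:
Column X: max payoff to Row = 6
Column Y: max payoff to Row = 6
Column Z: max payoff to Row = 3
Minimum is 3, achieved by column Z.
Minimax strategy: Z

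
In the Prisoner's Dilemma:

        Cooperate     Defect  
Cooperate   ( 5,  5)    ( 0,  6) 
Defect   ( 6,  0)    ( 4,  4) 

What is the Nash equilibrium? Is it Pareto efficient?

(Defect, Defect) is NE; not Pareto efficient

Work:
Defect dominates Cooperate for both players:
If P2 cooperates: Defect (6) > Cooperate (5)
If P2 defects: Defect (4) > Cooperate (0)
NE: (Defect, Defect) with payoff (4, 4)
But (Cooperate, Cooperate) = (5, 5) Pareto dominates (4, 4)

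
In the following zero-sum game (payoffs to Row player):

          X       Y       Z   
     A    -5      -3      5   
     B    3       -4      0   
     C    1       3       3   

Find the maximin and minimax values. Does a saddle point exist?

Maximin = 1, Minimax = 3, Saddle: False

Work:
Row minimums: [-5, -4, 1] → maximin = 1
Column maximums: [3, 3, 5] → minimax = 3
No saddle point (maximin ≠ minimax). Mixed strategy needed.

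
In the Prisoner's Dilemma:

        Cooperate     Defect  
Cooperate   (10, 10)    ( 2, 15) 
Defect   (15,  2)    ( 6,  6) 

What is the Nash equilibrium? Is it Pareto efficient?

(Defect, Defect) is NE; not Pareto efficient

Work:
Defect dominates Cooperate for both players:
If P2 cooperates: Defect (15) > Cooperate (10)
If P2 defects: Defect (6) > Cooperate (2)
NE: (Defect, Defect) with payoff (6, 6)
But (Cooperate, Cooperate) = (10, 10) Pareto dominates (6, 6)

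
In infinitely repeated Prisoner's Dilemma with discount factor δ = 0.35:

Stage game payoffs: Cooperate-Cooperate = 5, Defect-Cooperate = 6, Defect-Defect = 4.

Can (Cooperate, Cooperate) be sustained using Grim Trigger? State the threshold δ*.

δ* = 0.5; since δ = 0.35 < 0.5, cooperation cannot be sustained

Work:
For Grim Trigger:
Cooperate forever: 5/(1-δ)
Defect then punished: 6 + 4·δ/(1-δ)
Need: 5/(1-δ) ≥ 6 + 4·δ/(1-δ)
Solving: δ ≥ (T-R)/(T-P) = (6-5)/(6-4) = 0.5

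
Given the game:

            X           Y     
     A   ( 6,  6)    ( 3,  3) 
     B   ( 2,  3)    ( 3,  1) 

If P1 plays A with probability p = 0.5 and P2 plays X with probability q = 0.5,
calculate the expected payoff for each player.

E[P1] = 3.5, E[P2] = 3.25

Work:
E[P1] = p·q·π₁(A,X) + p·(1-q)·π₁(A,Y) + (1-p)·q·π₁(B,X) + (1-p)·(1-q)·π₁(B,Y)
= 0.5·0.5·6 + 0.5·0.5·3 + 0.5·0.5·2 + 0.5·0.5·3
= 3.5

E[P2] = 3.25 (similar calculation)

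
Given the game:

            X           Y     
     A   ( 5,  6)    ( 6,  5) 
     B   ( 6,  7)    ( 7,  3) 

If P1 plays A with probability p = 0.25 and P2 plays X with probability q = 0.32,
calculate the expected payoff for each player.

E[P1] = 6.43, E[P2] = 4.54

Work:
E[P1] = p·q·π₁(A,X) + p·(1-q)·π₁(A,Y) + (1-p)·q·π₁(B,X) + (1-p)·(1-q)·π₁(B,Y)
= 0.25·0.32·5 + 0.25·0.68·6 + 0.75·0.32·6 + 0.75·0.68·7
= 6.43

E[P2] = 4.54 (similar calculation)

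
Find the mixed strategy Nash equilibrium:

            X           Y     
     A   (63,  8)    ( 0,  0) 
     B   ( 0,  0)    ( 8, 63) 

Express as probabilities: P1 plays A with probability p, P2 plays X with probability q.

p = 0.8873, q = 0.1127

Work:
Find probabilities that make opponent indifferent:
P2 chooses q to make P1 indifferent between A and B
P1 chooses p to make P2 indifferent between X and Y
Mixed NE: P1 plays (A: 0.8873, B: 0.1127), P2 plays (X: 0.1127, Y: 0.8873)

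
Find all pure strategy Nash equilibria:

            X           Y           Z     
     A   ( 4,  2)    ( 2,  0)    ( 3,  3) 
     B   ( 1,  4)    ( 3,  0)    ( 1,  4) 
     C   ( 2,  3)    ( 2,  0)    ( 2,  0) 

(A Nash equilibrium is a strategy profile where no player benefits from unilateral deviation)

Nash equilibrium: (A, Z)

Work:
Best responses:
  P1 vs X: payoffs [4, 1, 2] → best response A (payoff 4)
  P1 vs Y: payoffs [2, 3, 2] → best response B (payoff 3)
  P1 vs Z: payoffs [3, 1, 2] → best response A (payoff 3)
  P2 vs A: payoffs [2, 0, 3] → best response Z (payoff 3)
  P2 vs B: payoffs [4, 0, 4] → best response X/Z (payoff 4)
  P2 vs C: payoffs [3, 0, 0] → best response X (payoff 3)
Mutual best responses: (A,Z) → Nash equilibria.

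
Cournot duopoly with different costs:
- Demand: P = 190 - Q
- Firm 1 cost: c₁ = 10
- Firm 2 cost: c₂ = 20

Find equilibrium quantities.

q₁* = 63.33, q₂* = 53.33

Work:
Reaction: q₁ = (190 - 10 - q₂)/2
Reaction: q₂ = (190 - 20 - q₁)/2
Solve simultaneously:
q₁* = (190 - 2×10 + 20)/3 = 63.33
q₂* = (190 - 2×20 + 10)/3 = 53.33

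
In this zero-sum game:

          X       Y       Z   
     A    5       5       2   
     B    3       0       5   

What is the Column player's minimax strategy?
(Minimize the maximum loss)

Column should play X or Y or Z (all achieve the minimum), value = 5

Work:
Column player minimizes Row's maximum payoff:
Column X: max payoff to Row = 5
Column Y: max payoff to Row = 5
Column Z: max payoff to Row = 5
Minimum is 5, achieved by columns X, Y, Z (tied).
Each of X or Y or Z is a minimax strategy.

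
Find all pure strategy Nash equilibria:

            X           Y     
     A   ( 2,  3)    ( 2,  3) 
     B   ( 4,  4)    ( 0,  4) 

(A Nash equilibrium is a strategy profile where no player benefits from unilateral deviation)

Nash equilibrium: (A, Y), (B, X)

Work:
Best responses:
  P1 vs X: payoffs [2, 4] → best response B (payoff 4)
  P1 vs Y: payoffs [2, 0] → best response A (payoff 2)
  P2 vs A: payoffs [3, 3] → best response X/Y (payoff 3)
  P2 vs B: payoffs [4, 4] → best response X/Y (payoff 4)
Mutual best responses: (A,Y), (B,X) → Nash equilibria.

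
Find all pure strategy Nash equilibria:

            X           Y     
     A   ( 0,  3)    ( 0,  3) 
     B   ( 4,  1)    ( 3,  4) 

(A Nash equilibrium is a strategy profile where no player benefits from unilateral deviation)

Nash equilibrium: (B, Y)

Work:
Best responses:
  P1 vs X: payoffs [0, 4] → best response B (payoff 4)
  P1 vs Y: payoffs [0, 3] → best response B (payoff 3)
  P2 vs A: payoffs [3, 3] → best response X/Y (payoff 3)
  P2 vs B: payoffs [1, 4] → best response Y (payoff 4)
Mutual best responses: (B,Y) → Nash equilibria.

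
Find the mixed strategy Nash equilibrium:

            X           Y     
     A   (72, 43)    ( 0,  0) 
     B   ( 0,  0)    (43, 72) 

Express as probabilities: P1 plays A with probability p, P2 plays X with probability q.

p = 0.6261, q = 0.3739

Work:
Find probabilities that make opponent indifferent:
P2 chooses q to make P1 indifferent between A and B
P1 chooses p to make P2 indifferent between X and Y
Mixed NE: P1 plays (A: 0.6261, B: 0.3739), P2 plays (X: 0.3739, Y: 0.6261)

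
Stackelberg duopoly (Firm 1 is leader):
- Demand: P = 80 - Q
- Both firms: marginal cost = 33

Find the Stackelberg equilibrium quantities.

q₁* (leader) = 23.5, q₂* (follower) = 11.75

Work:
Follower's reaction: q₂ = (a - c - q₁)/2
Leader substitutes: π₁ = q₁·(a - q₁ - (a-c-q₁)/2 - c)
FOC: q₁* = (80 - 33)/2 = 23.50
Then: q₂* = (80 - 33 - 23.5)/2 = 11.75
Leader has first-mover advantage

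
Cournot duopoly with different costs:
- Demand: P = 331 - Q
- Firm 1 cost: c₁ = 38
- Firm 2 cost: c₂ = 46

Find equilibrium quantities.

q₁* = 100.33, q₂* = 92.33

Work:
Reaction: q₁ = (331 - 38 - q₂)/2
Reaction: q₂ = (331 - 46 - q₁)/2
Solve simultaneously:
q₁* = (331 - 2×38 + 46)/3 = 100.33
q₂* = (331 - 2×46 + 38)/3 = 92.33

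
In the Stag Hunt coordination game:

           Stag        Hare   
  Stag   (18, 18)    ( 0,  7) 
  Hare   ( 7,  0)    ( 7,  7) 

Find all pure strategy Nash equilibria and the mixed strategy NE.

Pure NE: (Stag, Stag) and (Hare, Hare); Mixed NE: p = 0.3889, q = 0.3889

Work:
Check pure NE:
(Stag, Stag): (18, 18) - no unilateral deviation beneficial
(Hare, Hare): (7, 7) - no unilateral deviation beneficial
Mixed NE: P1 plays Stag with p = 0.3889, P2 plays Stag with q = 0.3889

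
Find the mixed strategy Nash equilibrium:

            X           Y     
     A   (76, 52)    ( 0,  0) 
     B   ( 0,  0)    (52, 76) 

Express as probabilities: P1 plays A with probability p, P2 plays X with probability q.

p = 0.5938, q = 0.4062

Work:
Find probabilities that make opponent indifferent:
P2 chooses q to make P1 indifferent between A and B
P1 chooses p to make P2 indifferent between X and Y
Mixed NE: P1 plays (A: 0.5938, B: 0.4062), P2 plays (X: 0.4062, Y: 0.5938)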